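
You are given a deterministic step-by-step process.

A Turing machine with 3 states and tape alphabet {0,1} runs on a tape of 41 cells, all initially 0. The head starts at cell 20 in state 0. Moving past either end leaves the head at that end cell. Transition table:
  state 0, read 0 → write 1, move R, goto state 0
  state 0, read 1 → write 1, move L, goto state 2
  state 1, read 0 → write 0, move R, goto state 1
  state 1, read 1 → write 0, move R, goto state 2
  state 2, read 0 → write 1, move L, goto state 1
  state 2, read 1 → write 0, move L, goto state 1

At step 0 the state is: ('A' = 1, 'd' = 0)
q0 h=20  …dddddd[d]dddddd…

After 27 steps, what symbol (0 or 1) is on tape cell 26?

1

gen 0: q0 h=20  …dddddd[d]dddddd…
gen 1: q0 h=21  …dddddA[d]dddddd…
gen 2: q0 h=22  …ddddAA[d]dddddd…
gen 3: q0 h=23  …dddAAA[d]dddddd…
gen 4: q0 h=24  …ddAAAA[d]dddddd…
gen 5: q0 h=25  …dAAAAA[d]dddddd…
gen 6: q0 h=26  …AAAAAA[d]dddddd…
gen 7: q0 h=27  …AAAAAA[d]dddddd…
gen 8: q0 h=28  …AAAAAA[d]dddddd…
gen 9: q0 h=29  …AAAAAA[d]dddddd…
gen 10: q0 h=30  …AAAAAA[d]dddddd…
gen 11: q0 h=31  …AAAAAA[d]dddddd…
gen 12: q0 h=32  …AAAAAA[d]dddddd…
gen 13: q0 h=33  …AAAAAA[d]dddddd…
gen 14: q0 h=34  …AAAAAA[d]dddddd|
gen 15: q0 h=35  …AAAAAA[d]ddddd|
gen 16: q0 h=36  …AAAAAA[d]dddd|
gen 17: q0 h=37  …AAAAAA[d]ddd|
gen 18: q0 h=38  …AAAAAA[d]dd|
gen 19: q0 h=39  …AAAAAA[d]d|
gen 20: q0 h=40  …AAAAAA[d]|
gen 21: q0 h=40  …AAAAAA[A]|
gen 22: q2 h=39  …AAAAAA[A]A|
gen 23: q1 h=38  …AAAAAA[A]dA|
gen 24: q2 h=39  …AAAAAd[d]A|
gen 25: q1 h=38  …AAAAAA[d]AA|
gen 26: q1 h=39  …AAAAAd[A]A|
gen 27: q2 h=40  …AAAAdd[A]|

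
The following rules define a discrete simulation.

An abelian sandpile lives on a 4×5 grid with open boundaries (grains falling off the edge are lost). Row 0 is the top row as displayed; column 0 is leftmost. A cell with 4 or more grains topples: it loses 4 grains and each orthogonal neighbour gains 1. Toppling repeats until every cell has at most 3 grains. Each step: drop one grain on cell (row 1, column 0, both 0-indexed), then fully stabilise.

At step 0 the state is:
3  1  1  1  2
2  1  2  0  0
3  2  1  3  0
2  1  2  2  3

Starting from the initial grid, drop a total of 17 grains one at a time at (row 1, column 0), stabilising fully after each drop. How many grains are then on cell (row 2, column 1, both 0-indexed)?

2

0) 3  1  1  1  2
2  1  2  0  0
3  2  1  3  0
2  1  2  2  3
1) 3  1  1  1  2
3  1  2  0  0
3  2  1  3  0
2  1  2  2  3
2) 0  2  1  1  2
2  2  2  0  0
0  3  1  3  0
3  1  2  2  3
3) 0  2  1  1  2
3  2  2  0  0
0  3  1  3  0
3  1  2  2  3
4) 1  2  1  1  2
0  3  2  0  0
1  3  1  3  0
3  1  2  2  3
5) 1  2  1  1  2
1  3  2  0  0
1  3  1  3  0
3  1  2  2  3
6) 1  2  1  1  2
2  3  2  0  0
1  3  1  3  0
3  1  2  2  3
7) 1  2  1  1  2
3  3  2  0  0
1  3  1  3  0
3  1  2  2  3
8) 2  3  1  1  2
1  1  3  0  0
3  0  2  3  0
3  2  2  2  3
9) 2  3  1  1  2
2  1  3  0  0
3  0  2  3  0
3  2  2  2  3
10) 2  3  1  1  2
3  1  3  0  0
3  0  2  3  0
3  2  2  2  3
11) 3  3  1  1  2
1  2  3  0  0
1  1  2  3  0
0  3  2  2  3
12) 3  3  1  1  2
2  2  3  0  0
1  1  2  3  0
0  3  2  2  3
13) 3  3  1  1  2
3  2  3  0  0
1  1  2  3  0
0  3  2  2  3
14) 1  1  3  1  2
2  1  0  1  0
2  2  3  3  0
0  3  2  2  3
15) 1  1  3  1  2
3  1  0  1  0
2  2  3  3  0
0  3  2  2  3
16) 2  1  3  1  2
0  2  0  1  0
3  2  3  3  0
0  3  2  2  3
17) 2  1  3  1  2
1  2  0  1  0
3  2  3  3  0
0  3  2  2  3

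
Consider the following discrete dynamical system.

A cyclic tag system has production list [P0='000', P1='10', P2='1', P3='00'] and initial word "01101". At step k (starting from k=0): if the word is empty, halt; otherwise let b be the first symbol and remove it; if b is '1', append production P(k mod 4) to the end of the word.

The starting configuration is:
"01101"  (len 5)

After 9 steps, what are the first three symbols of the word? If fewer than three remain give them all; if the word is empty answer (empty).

0) "01101"  (len 5)
1) "1101"  (len 4)
2) "10110"  (len 5)
3) "01101"  (len 5)
4) "1101"  (len 4)
5) "101000"  (len 6)
6) "0100010"  (len 7)
7) "100010"  (len 6)
8) "0001000"  (len 7)
9) "001000"  (len 6)

001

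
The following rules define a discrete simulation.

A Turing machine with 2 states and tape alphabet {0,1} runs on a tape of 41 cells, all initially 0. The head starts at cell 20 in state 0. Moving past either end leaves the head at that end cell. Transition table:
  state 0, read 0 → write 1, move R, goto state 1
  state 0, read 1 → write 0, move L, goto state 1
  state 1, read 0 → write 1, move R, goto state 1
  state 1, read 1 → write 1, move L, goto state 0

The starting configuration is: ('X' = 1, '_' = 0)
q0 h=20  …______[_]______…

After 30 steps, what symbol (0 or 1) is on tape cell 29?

1

0) q0 h=20  …______[_]______…
1) q1 h=21  …_____X[_]______…
2) q1 h=22  …____XX[_]______…
3) q1 h=23  …___XXX[_]______…
4) q1 h=24  …__XXXX[_]______…
5) q1 h=25  …_XXXXX[_]______…
6) q1 h=26  …XXXXXX[_]______…
7) q1 h=27  …XXXXXX[_]______…
8) q1 h=28  …XXXXXX[_]______…
9) q1 h=29  …XXXXXX[_]______…
10) q1 h=30  …XXXXXX[_]______…
11) q1 h=31  …XXXXXX[_]______…
12) q1 h=32  …XXXXXX[_]______…
13) q1 h=33  …XXXXXX[_]______…
14) q1 h=34  …XXXXXX[_]______|
15) q1 h=35  …XXXXXX[_]_____|
16) q1 h=36  …XXXXXX[_]____|
17) q1 h=37  …XXXXXX[_]___|
18) q1 h=38  …XXXXXX[_]__|
19) q1 h=39  …XXXXXX[_]_|
20) q1 h=40  …XXXXXX[_]|
21) q1 h=40  …XXXXXX[X]|
22) q0 h=39  …XXXXXX[X]X|
23) q1 h=38  …XXXXXX[X]_X|
24) q0 h=37  …XXXXXX[X]X_X|
25) q1 h=36  …XXXXXX[X]_X_X|
26) q0 h=35  …XXXXXX[X]X_X_X|
27) q1 h=34  …XXXXXX[X]_X_X_X|
28) q0 h=33  …XXXXXX[X]X_X_X_…
29) q1 h=32  …XXXXXX[X]_X_X_X…
30) q0 h=31  …XXXXXX[X]X_X_X_…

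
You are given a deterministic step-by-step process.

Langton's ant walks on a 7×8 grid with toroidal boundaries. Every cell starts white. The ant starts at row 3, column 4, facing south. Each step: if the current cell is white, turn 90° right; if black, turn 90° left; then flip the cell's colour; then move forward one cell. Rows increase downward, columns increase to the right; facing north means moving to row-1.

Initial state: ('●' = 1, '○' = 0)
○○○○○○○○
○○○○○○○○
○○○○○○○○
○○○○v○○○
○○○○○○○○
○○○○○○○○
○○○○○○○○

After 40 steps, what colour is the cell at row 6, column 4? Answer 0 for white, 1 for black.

1

step 0: ○○○○○○○○
○○○○○○○○
○○○○○○○○
○○○○v○○○
○○○○○○○○
○○○○○○○○
○○○○○○○○
step 1: ○○○○○○○○
○○○○○○○○
○○○○○○○○
○○○<●○○○
○○○○○○○○
○○○○○○○○
○○○○○○○○
step 2: ○○○○○○○○
○○○○○○○○
○○○^○○○○
○○○●●○○○
○○○○○○○○
○○○○○○○○
○○○○○○○○
step 3: ○○○○○○○○
○○○○○○○○
○○○●>○○○
○○○●●○○○
○○○○○○○○
○○○○○○○○
○○○○○○○○
step 4: ○○○○○○○○
○○○○○○○○
○○○●●○○○
○○○●v○○○
○○○○○○○○
○○○○○○○○
○○○○○○○○
step 5: ○○○○○○○○
○○○○○○○○
○○○●●○○○
○○○●○>○○
○○○○○○○○
○○○○○○○○
○○○○○○○○
step 6: ○○○○○○○○
○○○○○○○○
○○○●●○○○
○○○●○●○○
○○○○○v○○
○○○○○○○○
○○○○○○○○
step 7: ○○○○○○○○
○○○○○○○○
○○○●●○○○
○○○●○●○○
○○○○<●○○
○○○○○○○○
○○○○○○○○
step 8: ○○○○○○○○
○○○○○○○○
○○○●●○○○
○○○●^●○○
○○○○●●○○
○○○○○○○○
○○○○○○○○
step 9: ○○○○○○○○
○○○○○○○○
○○○●●○○○
○○○●●>○○
○○○○●●○○
○○○○○○○○
○○○○○○○○
step 10: ○○○○○○○○
○○○○○○○○
○○○●●^○○
○○○●●○○○
○○○○●●○○
○○○○○○○○
○○○○○○○○
step 11: ○○○○○○○○
○○○○○○○○
○○○●●●>○
○○○●●○○○
○○○○●●○○
○○○○○○○○
○○○○○○○○
step 12: ○○○○○○○○
○○○○○○○○
○○○●●●●○
○○○●●○v○
○○○○●●○○
○○○○○○○○
○○○○○○○○
step 13: ○○○○○○○○
○○○○○○○○
○○○●●●●○
○○○●●<●○
○○○○●●○○
○○○○○○○○
○○○○○○○○
step 14: ○○○○○○○○
○○○○○○○○
○○○●●^●○
○○○●●●●○
○○○○●●○○
○○○○○○○○
○○○○○○○○
step 15: ○○○○○○○○
○○○○○○○○
○○○●<○●○
○○○●●●●○
○○○○●●○○
○○○○○○○○
○○○○○○○○
step 16: ○○○○○○○○
○○○○○○○○
○○○●○○●○
○○○●v●●○
○○○○●●○○
○○○○○○○○
○○○○○○○○
step 17: ○○○○○○○○
○○○○○○○○
○○○●○○●○
○○○●○>●○
○○○○●●○○
○○○○○○○○
○○○○○○○○
step 18: ○○○○○○○○
○○○○○○○○
○○○●○^●○
○○○●○○●○
○○○○●●○○
○○○○○○○○
○○○○○○○○
step 19: ○○○○○○○○
○○○○○○○○
○○○●○●>○
○○○●○○●○
○○○○●●○○
○○○○○○○○
○○○○○○○○
step 20: ○○○○○○○○
○○○○○○^○
○○○●○●○○
○○○●○○●○
○○○○●●○○
○○○○○○○○
○○○○○○○○
step 21: ○○○○○○○○
○○○○○○●>
○○○●○●○○
○○○●○○●○
○○○○●●○○
○○○○○○○○
○○○○○○○○
step 22: ○○○○○○○○
○○○○○○●●
○○○●○●○v
○○○●○○●○
○○○○●●○○
○○○○○○○○
○○○○○○○○
step 23: ○○○○○○○○
○○○○○○●●
○○○●○●<●
○○○●○○●○
○○○○●●○○
○○○○○○○○
○○○○○○○○
step 24: ○○○○○○○○
○○○○○○^●
○○○●○●●●
○○○●○○●○
○○○○●●○○
○○○○○○○○
○○○○○○○○
step 25: ○○○○○○○○
○○○○○<○●
○○○●○●●●
○○○●○○●○
○○○○●●○○
○○○○○○○○
○○○○○○○○
step 26: ○○○○○^○○
○○○○○●○●
○○○●○●●●
○○○●○○●○
○○○○●●○○
○○○○○○○○
○○○○○○○○
step 27: ○○○○○●>○
○○○○○●○●
○○○●○●●●
○○○●○○●○
○○○○●●○○
○○○○○○○○
○○○○○○○○
step 28: ○○○○○●●○
○○○○○●v●
○○○●○●●●
○○○●○○●○
○○○○●●○○
○○○○○○○○
○○○○○○○○
step 29: ○○○○○●●○
○○○○○<●●
○○○●○●●●
○○○●○○●○
○○○○●●○○
○○○○○○○○
○○○○○○○○
step 30: ○○○○○●●○
○○○○○○●●
○○○●○v●●
○○○●○○●○
○○○○●●○○
○○○○○○○○
○○○○○○○○
step 31: ○○○○○●●○
○○○○○○●●
○○○●○○>●
○○○●○○●○
○○○○●●○○
○○○○○○○○
○○○○○○○○
step 32: ○○○○○●●○
○○○○○○^●
○○○●○○○●
○○○●○○●○
○○○○●●○○
○○○○○○○○
○○○○○○○○
step 33: ○○○○○●●○
○○○○○<○●
○○○●○○○●
○○○●○○●○
○○○○●●○○
○○○○○○○○
○○○○○○○○
step 34: ○○○○○^●○
○○○○○●○●
○○○●○○○●
○○○●○○●○
○○○○●●○○
○○○○○○○○
○○○○○○○○
step 35: ○○○○<○●○
○○○○○●○●
○○○●○○○●
○○○●○○●○
○○○○●●○○
○○○○○○○○
○○○○○○○○
step 36: ○○○○●○●○
○○○○○●○●
○○○●○○○●
○○○●○○●○
○○○○●●○○
○○○○○○○○
○○○○^○○○
step 37: ○○○○●○●○
○○○○○●○●
○○○●○○○●
○○○●○○●○
○○○○●●○○
○○○○○○○○
○○○○●>○○
step 38: ○○○○●v●○
○○○○○●○●
○○○●○○○●
○○○●○○●○
○○○○●●○○
○○○○○○○○
○○○○●●○○
step 39: ○○○○<●●○
○○○○○●○●
○○○●○○○●
○○○●○○●○
○○○○●●○○
○○○○○○○○
○○○○●●○○
step 40: ○○○○○●●○
○○○○v●○●
○○○●○○○●
○○○●○○●○
○○○○●●○○
○○○○○○○○
○○○○●●○○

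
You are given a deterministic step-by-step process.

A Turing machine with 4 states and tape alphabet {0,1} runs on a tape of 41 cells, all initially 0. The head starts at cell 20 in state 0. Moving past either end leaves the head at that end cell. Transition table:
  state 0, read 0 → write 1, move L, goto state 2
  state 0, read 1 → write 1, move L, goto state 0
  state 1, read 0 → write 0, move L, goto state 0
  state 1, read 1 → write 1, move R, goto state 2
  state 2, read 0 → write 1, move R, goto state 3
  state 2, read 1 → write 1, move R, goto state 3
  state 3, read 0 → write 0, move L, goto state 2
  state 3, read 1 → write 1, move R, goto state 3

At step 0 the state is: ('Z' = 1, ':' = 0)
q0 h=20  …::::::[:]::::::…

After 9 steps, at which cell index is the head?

21

0) q0 h=20  …::::::[:]::::::…
1) q2 h=19  …::::::[:]Z:::::…
2) q3 h=20  …:::::Z[Z]::::::…
3) q3 h=21  …::::ZZ[:]::::::…
4) q2 h=20  …:::::Z[Z]::::::…
5) q3 h=21  …::::ZZ[:]::::::…
6) q2 h=20  …:::::Z[Z]::::::…
7) q3 h=21  …::::ZZ[:]::::::…
8) q2 h=20  …:::::Z[Z]::::::…
9) q3 h=21  …::::ZZ[:]::::::…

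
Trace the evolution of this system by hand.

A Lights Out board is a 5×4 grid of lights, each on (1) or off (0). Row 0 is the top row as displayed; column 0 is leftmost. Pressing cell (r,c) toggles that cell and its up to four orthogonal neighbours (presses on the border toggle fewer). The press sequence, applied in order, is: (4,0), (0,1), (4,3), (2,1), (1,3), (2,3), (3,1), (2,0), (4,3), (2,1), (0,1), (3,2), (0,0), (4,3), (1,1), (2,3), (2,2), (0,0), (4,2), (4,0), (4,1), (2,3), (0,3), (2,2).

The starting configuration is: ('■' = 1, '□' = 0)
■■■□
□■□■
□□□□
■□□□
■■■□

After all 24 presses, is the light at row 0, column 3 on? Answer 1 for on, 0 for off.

[0] ■■■□
□■□■
□□□□
■□□□
■■■□
[1] ■■■□
□■□■
□□□□
□□□□
□□■□
[2] □□□□
□□□■
□□□□
□□□□
□□■□
[3] □□□□
□□□■
□□□□
□□□■
□□□■
[4] □□□□
□■□■
■■■□
□■□■
□□□■
[5] □□□■
□■■□
■■■■
□■□■
□□□■
[6] □□□■
□■■■
■■□□
□■□□
□□□■
[7] □□□■
□■■■
■□□□
■□■□
□■□■
[8] □□□■
■■■■
□■□□
□□■□
□■□■
[9] □□□■
■■■■
□■□□
□□■■
□■■□
[10] □□□■
■□■■
■□■□
□■■■
□■■□
[11] ■■■■
■■■■
■□■□
□■■■
□■■□
[12] ■■■■
■■■■
■□□□
□□□□
□■□□
[13] □□■■
□■■■
■□□□
□□□□
□■□□
[14] □□■■
□■■■
■□□□
□□□■
□■■■
[15] □■■■
■□□■
■■□□
□□□■
□■■■
[16] □■■■
■□□□
■■■■
□□□□
□■■■
[17] □■■■
■□■□
■□□□
□□■□
□■■■
[18] ■□■■
□□■□
■□□□
□□■□
□■■■
[19] ■□■■
□□■□
■□□□
□□□□
□□□□
[20] ■□■■
□□■□
■□□□
■□□□
■■□□
[21] ■□■■
□□■□
■□□□
■■□□
□□■□
[22] ■□■■
□□■■
■□■■
■■□■
□□■□
[23] ■□□□
□□■□
■□■■
■■□■
□□■□
[24] ■□□□
□□□□
■■□□
■■■■
□□■□

0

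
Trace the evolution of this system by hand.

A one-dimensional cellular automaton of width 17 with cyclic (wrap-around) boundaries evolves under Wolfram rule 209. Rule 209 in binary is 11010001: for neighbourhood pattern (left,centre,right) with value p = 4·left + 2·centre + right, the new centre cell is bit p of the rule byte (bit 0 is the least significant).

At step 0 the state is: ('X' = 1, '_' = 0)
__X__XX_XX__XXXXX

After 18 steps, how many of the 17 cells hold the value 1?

9

[0] __X__XX_XX__XXXXX
[1] X__X__X__XX__XXXX
[2] XX__X__X__XX__XXX
[3] XXX__X__X__XX__XX
[4] XXXX__X__X__XX__X
[5] XXXXX__X__X__XX__
[6] _XXXXX__X__X__XX_
[7] __XXXXX__X__X__XX
[8] X__XXXXX__X__X__X
[9] XX__XXXXX__X__X__
[10] _XX__XXXXX__X__X_
[11] __XX__XXXXX__X__X
[12] X__XX__XXXXX__X__
[13] _X__XX__XXXXX__X_
[14] __X__XX__XXXXX__X
[15] X__X__XX__XXXXX__
[16] _X__X__XX__XXXXX_
[17] __X__X__XX__XXXXX
[18] X__X__X__XX__XXXX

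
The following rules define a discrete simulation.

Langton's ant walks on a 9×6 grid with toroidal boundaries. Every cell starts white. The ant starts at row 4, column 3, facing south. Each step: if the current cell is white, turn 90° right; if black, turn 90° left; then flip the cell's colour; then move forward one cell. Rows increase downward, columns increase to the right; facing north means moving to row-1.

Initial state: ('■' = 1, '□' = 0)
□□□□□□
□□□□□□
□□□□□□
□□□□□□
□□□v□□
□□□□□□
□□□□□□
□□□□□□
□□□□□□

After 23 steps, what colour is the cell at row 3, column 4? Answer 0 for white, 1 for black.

k=0  □□□□□□
□□□□□□
□□□□□□
□□□□□□
□□□v□□
□□□□□□
□□□□□□
□□□□□□
□□□□□□
k=1  □□□□□□
□□□□□□
□□□□□□
□□□□□□
□□<■□□
□□□□□□
□□□□□□
□□□□□□
□□□□□□
k=2  □□□□□□
□□□□□□
□□□□□□
□□^□□□
□□■■□□
□□□□□□
□□□□□□
□□□□□□
□□□□□□
k=3  □□□□□□
□□□□□□
□□□□□□
□□■>□□
□□■■□□
□□□□□□
□□□□□□
□□□□□□
□□□□□□
k=4  □□□□□□
□□□□□□
□□□□□□
□□■■□□
□□■v□□
□□□□□□
□□□□□□
□□□□□□
□□□□□□
k=5  □□□□□□
□□□□□□
□□□□□□
□□■■□□
□□■□>□
□□□□□□
□□□□□□
□□□□□□
□□□□□□
k=6  □□□□□□
□□□□□□
□□□□□□
□□■■□□
□□■□■□
□□□□v□
□□□□□□
□□□□□□
□□□□□□
k=7  □□□□□□
□□□□□□
□□□□□□
□□■■□□
□□■□■□
□□□<■□
□□□□□□
□□□□□□
□□□□□□
k=8  □□□□□□
□□□□□□
□□□□□□
□□■■□□
□□■^■□
□□□■■□
□□□□□□
□□□□□□
□□□□□□
k=9  □□□□□□
□□□□□□
□□□□□□
□□■■□□
□□■■>□
□□□■■□
□□□□□□
□□□□□□
□□□□□□
k=10  □□□□□□
□□□□□□
□□□□□□
□□■■^□
□□■■□□
□□□■■□
□□□□□□
□□□□□□
□□□□□□
k=11  □□□□□□
□□□□□□
□□□□□□
□□■■■>
□□■■□□
□□□■■□
□□□□□□
□□□□□□
□□□□□□
k=12  □□□□□□
□□□□□□
□□□□□□
□□■■■■
□□■■□v
□□□■■□
□□□□□□
□□□□□□
□□□□□□
k=13  □□□□□□
□□□□□□
□□□□□□
□□■■■■
□□■■<■
□□□■■□
□□□□□□
□□□□□□
□□□□□□
k=14  □□□□□□
□□□□□□
□□□□□□
□□■■^■
□□■■■■
□□□■■□
□□□□□□
□□□□□□
□□□□□□
k=15  □□□□□□
□□□□□□
□□□□□□
□□■<□■
□□■■■■
□□□■■□
□□□□□□
□□□□□□
□□□□□□
k=16  □□□□□□
□□□□□□
□□□□□□
□□■□□■
□□■v■■
□□□■■□
□□□□□□
□□□□□□
□□□□□□
k=17  □□□□□□
□□□□□□
□□□□□□
□□■□□■
□□■□>■
□□□■■□
□□□□□□
□□□□□□
□□□□□□
k=18  □□□□□□
□□□□□□
□□□□□□
□□■□^■
□□■□□■
□□□■■□
□□□□□□
□□□□□□
□□□□□□
k=19  □□□□□□
□□□□□□
□□□□□□
□□■□■>
□□■□□■
□□□■■□
□□□□□□
□□□□□□
□□□□□□
k=20  □□□□□□
□□□□□□
□□□□□^
□□■□■□
□□■□□■
□□□■■□
□□□□□□
□□□□□□
□□□□□□
k=21  □□□□□□
□□□□□□
>□□□□■
□□■□■□
□□■□□■
□□□■■□
□□□□□□
□□□□□□
□□□□□□
k=22  □□□□□□
□□□□□□
■□□□□■
v□■□■□
□□■□□■
□□□■■□
□□□□□□
□□□□□□
□□□□□□
k=23  □□□□□□
□□□□□□
■□□□□■
■□■□■<
□□■□□■
□□□■■□
□□□□□□
□□□□□□
□□□□□□

1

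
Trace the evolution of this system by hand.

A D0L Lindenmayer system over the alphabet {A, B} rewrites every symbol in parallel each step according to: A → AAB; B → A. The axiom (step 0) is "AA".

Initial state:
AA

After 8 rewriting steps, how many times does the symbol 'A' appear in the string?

[0] AA
[1] AABAAB
[2] AABAABAAABAABA
[3] AABAABAAABAABAAABAABAABAAABAABAAAB
[4] AABAABAAABAABAAABAABAABAAABAABAAABAABAABAAABAABAAABAABAAABAABAABAAABAABAAABAABAABA
[5] AABAABAAABAABAAABAABAABAAABAABAAABAABAABAAABAABAAABAABAAAB…AABAABAAABAABAAABAABAABAAABAABAAABAABAABAAABAABAAABAABAAAB  (len 198)
[6] AABAABAAABAABAAABAABAABAAABAABAAABAABAABAAABAABAAABAABAAAB…AABAABAAABAABAAABAABAABAAABAABAAABAABAABAAABAABAAABAABAABA  (len 478)
[7] AABAABAAABAABAAABAABAABAAABAABAAABAABAABAAABAABAAABAABAAAB…AABAABAAABAABAAABAABAABAAABAABAAABAABAABAAABAABAAABAABAAAB  (len 1154)
[8] AABAABAAABAABAAABAABAABAAABAABAAABAABAABAAABAABAAABAABAAAB…AABAABAAABAABAAABAABAABAAABAABAAABAABAABAAABAABAAABAABAABA  (len 2786)

1970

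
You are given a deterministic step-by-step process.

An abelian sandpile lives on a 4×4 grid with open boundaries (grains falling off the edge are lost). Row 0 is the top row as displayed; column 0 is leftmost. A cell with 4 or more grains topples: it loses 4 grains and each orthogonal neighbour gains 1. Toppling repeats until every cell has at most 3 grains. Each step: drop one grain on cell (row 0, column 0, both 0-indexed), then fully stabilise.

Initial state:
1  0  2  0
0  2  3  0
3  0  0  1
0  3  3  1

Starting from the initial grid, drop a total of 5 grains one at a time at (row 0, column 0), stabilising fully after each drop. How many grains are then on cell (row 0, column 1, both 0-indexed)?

1

step 0: 1  0  2  0
0  2  3  0
3  0  0  1
0  3  3  1
step 1: 2  0  2  0
0  2  3  0
3  0  0  1
0  3  3  1
step 2: 3  0  2  0
0  2  3  0
3  0  0  1
0  3  3  1
step 3: 0  1  2  0
1  2  3  0
3  0  0  1
0  3  3  1
step 4: 1  1  2  0
1  2  3  0
3  0  0  1
0  3  3  1
step 5: 2  1  2  0
1  2  3  0
3  0  0  1
0  3  3  1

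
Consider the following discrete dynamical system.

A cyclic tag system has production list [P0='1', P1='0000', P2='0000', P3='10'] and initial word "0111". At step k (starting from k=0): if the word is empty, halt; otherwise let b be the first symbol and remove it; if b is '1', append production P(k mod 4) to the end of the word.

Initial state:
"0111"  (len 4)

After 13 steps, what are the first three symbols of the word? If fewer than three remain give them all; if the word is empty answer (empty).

t=0: "0111"  (len 4)
t=1: "111"  (len 3)
t=2: "110000"  (len 6)
t=3: "100000000"  (len 9)
t=4: "0000000010"  (len 10)
t=5: "000000010"  (len 9)
t=6: "00000010"  (len 8)
t=7: "0000010"  (len 7)
t=8: "000010"  (len 6)
t=9: "00010"  (len 5)
t=10: "0010"  (len 4)
t=11: "010"  (len 3)
t=12: "10"  (len 2)
t=13: "01"  (len 2)

01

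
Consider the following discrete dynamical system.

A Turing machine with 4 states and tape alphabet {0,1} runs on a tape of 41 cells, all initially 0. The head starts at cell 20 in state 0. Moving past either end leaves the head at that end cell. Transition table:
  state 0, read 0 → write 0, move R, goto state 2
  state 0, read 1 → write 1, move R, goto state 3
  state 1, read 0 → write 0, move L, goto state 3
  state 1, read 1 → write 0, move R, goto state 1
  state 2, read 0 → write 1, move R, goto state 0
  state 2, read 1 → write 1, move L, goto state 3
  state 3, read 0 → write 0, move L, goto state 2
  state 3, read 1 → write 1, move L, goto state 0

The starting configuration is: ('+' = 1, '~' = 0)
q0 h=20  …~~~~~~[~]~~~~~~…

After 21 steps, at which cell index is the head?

t=0: q0 h=20  …~~~~~~[~]~~~~~~…
t=1: q2 h=21  …~~~~~~[~]~~~~~~…
t=2: q0 h=22  …~~~~~+[~]~~~~~~…
t=3: q2 h=23  …~~~~+~[~]~~~~~~…
t=4: q0 h=24  …~~~+~+[~]~~~~~~…
t=5: q2 h=25  …~~+~+~[~]~~~~~~…
t=6: q0 h=26  …~+~+~+[~]~~~~~~…
t=7: q2 h=27  …+~+~+~[~]~~~~~~…
t=8: q0 h=28  …~+~+~+[~]~~~~~~…
t=9: q2 h=29  …+~+~+~[~]~~~~~~…
t=10: q0 h=30  …~+~+~+[~]~~~~~~…
t=11: q2 h=31  …+~+~+~[~]~~~~~~…
t=12: q0 h=32  …~+~+~+[~]~~~~~~…
t=13: q2 h=33  …+~+~+~[~]~~~~~~…
t=14: q0 h=34  …~+~+~+[~]~~~~~~|
t=15: q2 h=35  …+~+~+~[~]~~~~~|
t=16: q0 h=36  …~+~+~+[~]~~~~|
t=17: q2 h=37  …+~+~+~[~]~~~|
t=18: q0 h=38  …~+~+~+[~]~~|
t=19: q2 h=39  …+~+~+~[~]~|
t=20: q0 h=40  …~+~+~+[~]|
t=21: q2 h=40  …~+~+~+[~]|

40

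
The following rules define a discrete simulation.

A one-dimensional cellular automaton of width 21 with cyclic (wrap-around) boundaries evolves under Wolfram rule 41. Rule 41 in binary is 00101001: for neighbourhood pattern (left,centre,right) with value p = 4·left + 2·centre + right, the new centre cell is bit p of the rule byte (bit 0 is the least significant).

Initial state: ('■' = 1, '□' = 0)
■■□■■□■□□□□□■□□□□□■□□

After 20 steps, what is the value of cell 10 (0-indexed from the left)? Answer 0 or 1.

0

step 0: ■■□■■□■□□□□□■□□□□□■□□
step 1: ■□■■□■□□■■■□□□■■■□□□□
step 2: □■■□■□□□■□□□■□■□□□■■□
step 3: □■□■□□■□□□■□□■□□■□■□□
step 4: □□■□□□□□■□□□□□□□□■□□■
step 5: □□□□■■■□□□■■■■■■□□□□□
step 6: ■■■□■□□□■□■□□□□□□■■■■
step 7: □□□■□□■□□■□□■■■■□■□□□
step 8: ■■□□□□□□□□□□■□□□■□□■■
step 9: □□□■■■■■■■■□□□■□□□□■□
step 10: ■■□■□□□□□□□□■□□□■■□□□
step 11: ■□■□□■■■■■■□□□■□■□□■□
step 12: □■□□□■□□□□□□■□□■□□□□■
step 13: ■□□■□□□■■■■□□□□□□■■□□
step 14: □□□□□■□■□□□□■■■■□■□□□
step 15: ■■■■□□■□□■■□■□□□■□□■■
step 16: □□□□□□□□□■□■□□■□□□□■□
step 17: ■■■■■■■■□□■□□□□□■■□□□
step 18: ■□□□□□□□□□□□■■■□■□□■□
step 19: □□■■■■■■■■■□■□□■□□□□■
step 20: □□■□□□□□□□□■□□□□□■■□□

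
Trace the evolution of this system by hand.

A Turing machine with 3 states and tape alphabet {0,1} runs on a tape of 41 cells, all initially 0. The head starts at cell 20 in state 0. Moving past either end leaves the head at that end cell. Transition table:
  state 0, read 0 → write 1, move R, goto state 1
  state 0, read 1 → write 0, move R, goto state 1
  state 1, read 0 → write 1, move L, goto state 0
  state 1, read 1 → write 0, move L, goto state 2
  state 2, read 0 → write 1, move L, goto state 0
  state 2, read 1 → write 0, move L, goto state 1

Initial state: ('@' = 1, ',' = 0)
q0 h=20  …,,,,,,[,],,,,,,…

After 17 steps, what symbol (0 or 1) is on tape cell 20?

step 0: q0 h=20  …,,,,,,[,],,,,,,…
step 1: q1 h=21  …,,,,,@[,],,,,,,…
step 2: q0 h=20  …,,,,,,[@]@,,,,,…
step 3: q1 h=21  …,,,,,,[@],,,,,,…
step 4: q2 h=20  …,,,,,,[,],,,,,,…
step 5: q0 h=19  …,,,,,,[,]@,,,,,…
step 6: q1 h=20  …,,,,,@[@],,,,,,…
step 7: q2 h=19  …,,,,,,[@],,,,,,…
step 8: q1 h=18  …,,,,,,[,],,,,,,…
step 9: q0 h=17  …,,,,,,[,]@,,,,,…
step 10: q1 h=18  …,,,,,@[@],,,,,,…
step 11: q2 h=17  …,,,,,,[@],,,,,,…
step 12: q1 h=16  …,,,,,,[,],,,,,,…
step 13: q0 h=15  …,,,,,,[,]@,,,,,…
step 14: q1 h=16  …,,,,,@[@],,,,,,…
step 15: q2 h=15  …,,,,,,[@],,,,,,…
step 16: q1 h=14  …,,,,,,[,],,,,,,…
step 17: q0 h=13  …,,,,,,[,]@,,,,,…

0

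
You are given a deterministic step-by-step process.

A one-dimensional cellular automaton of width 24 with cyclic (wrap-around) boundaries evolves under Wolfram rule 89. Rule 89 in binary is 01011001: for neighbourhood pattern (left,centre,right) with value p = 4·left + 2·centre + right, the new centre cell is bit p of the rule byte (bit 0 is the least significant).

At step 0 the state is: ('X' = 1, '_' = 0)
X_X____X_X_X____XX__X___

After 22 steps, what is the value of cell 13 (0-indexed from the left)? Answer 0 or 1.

gen 0: X_X____X_X_X____XX__X___
gen 1: ___XXX______XXX_XXX__XX_
gen 2: XX_X_XXXXXX_X_X_X_XX_XXX
gen 3: _X___X____X_______XX_X__
gen 4: __XX__XXX__XXXXXX_XX__XX
gen 5: X_XXX_X_XX_X____X_XXX_XX
gen 6: X_X_X___XX__XXX___X_X_X_
gen 7: _____XX_XXX_X_XXX_______
gen 8: XXXX_XX_X_X___X_XXXXXXXX
gen 9: ___X_XX____XX___X_______
gen 10: XX___XXXXX_XXXX__XXXXXXX
gen 11: _XXX_X___X_X__XX_X______
gen 12: _X_X__XX____X_XX__XXXXXX
gen 13: ____X_XXXXX___XXX_X____X
gen 14: XXX___X___XXX_X_X__XXX__
gen 15: X_XXX__XX_X_X____X_X_XX_
gen 16: __X_XX_XX____XXX_____XX_
gen 17: X___XX_XXXXX_X_XXXXX_XXX
gen 18: XXX_XX_X___X___X___X_X__
gen 19: X_X_XX__XX__XX__XX____X_
gen 20: ____XXX_XXX_XXX_XXXXX___
gen 21: XXX_X_X_X_X_X_X_X___XXXX
gen 22: __X______________XX_X___

0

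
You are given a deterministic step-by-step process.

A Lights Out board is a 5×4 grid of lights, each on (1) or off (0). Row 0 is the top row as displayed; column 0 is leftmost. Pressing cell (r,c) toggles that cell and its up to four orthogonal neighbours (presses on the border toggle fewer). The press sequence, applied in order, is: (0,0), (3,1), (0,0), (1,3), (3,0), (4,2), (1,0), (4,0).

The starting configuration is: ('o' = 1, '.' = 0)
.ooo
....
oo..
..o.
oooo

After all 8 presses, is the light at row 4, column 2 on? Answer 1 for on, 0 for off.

0) .ooo
....
oo..
..o.
oooo
1) o.oo
o...
oo..
..o.
oooo
2) o.oo
o...
o...
oo..
o.oo
3) .ooo
....
o...
oo..
o.oo
4) .oo.
..oo
o..o
oo..
o.oo
5) .oo.
..oo
...o
....
..oo
6) .oo.
..oo
...o
..o.
.o..
7) ooo.
oooo
o..o
..o.
.o..
8) ooo.
oooo
o..o
o.o.
o...

0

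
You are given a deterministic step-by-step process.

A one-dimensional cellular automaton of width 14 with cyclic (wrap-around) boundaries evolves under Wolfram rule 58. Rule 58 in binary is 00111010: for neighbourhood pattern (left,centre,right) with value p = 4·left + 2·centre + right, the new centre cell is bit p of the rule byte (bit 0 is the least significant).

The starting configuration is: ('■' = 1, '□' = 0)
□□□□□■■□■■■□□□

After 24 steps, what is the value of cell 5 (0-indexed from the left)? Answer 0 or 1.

0

0) □□□□□■■□■■■□□□
1) □□□□■■□■■□□■□□
2) □□□■■□■■□■■□■□
3) □□■■□■■□■■□■□■
4) ■■■□■■□■■□■□■□
5) ■□□■■□■■□■□■□■
6) □■■■□■■□■□■□■■
7) ■■□□■■□■□■□■■□
8) ■□■■■□■□■□■■□■
9) □■■□□■□■□■■□■■
10) ■■□■■□■□■■□■■□
11) ■□■■□■□■■□■■□■
12) □■■□■□■■□■■□■■
13) ■■□■□■■□■■□■■□
14) ■□■□■■□■■□■■□■
15) □■□■■□■■□■■□■■
16) ■□■■□■■□■■□■■□
17) □■■□■■□■■□■■□■
18) ■■□■■□■■□■■□■□
19) ■□■■□■■□■■□■□■
20) □■■□■■□■■□■□■■
21) ■■□■■□■■□■□■■□
22) ■□■■□■■□■□■■□■
23) □■■□■■□■□■■□■■
24) ■■□■■□■□■■□■■□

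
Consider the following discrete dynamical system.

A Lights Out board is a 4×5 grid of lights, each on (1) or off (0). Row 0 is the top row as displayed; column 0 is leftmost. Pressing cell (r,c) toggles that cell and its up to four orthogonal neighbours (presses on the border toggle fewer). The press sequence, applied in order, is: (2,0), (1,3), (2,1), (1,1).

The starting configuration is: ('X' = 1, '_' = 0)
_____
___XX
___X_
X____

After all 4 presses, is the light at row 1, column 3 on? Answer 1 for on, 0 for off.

0

gen 0: _____
___XX
___X_
X____
gen 1: _____
X__XX
XX_X_
_____
gen 2: ___X_
X_X__
XX___
_____
gen 3: ___X_
XXX__
__X__
_X___
gen 4: _X_X_
_____
_XX__
_X___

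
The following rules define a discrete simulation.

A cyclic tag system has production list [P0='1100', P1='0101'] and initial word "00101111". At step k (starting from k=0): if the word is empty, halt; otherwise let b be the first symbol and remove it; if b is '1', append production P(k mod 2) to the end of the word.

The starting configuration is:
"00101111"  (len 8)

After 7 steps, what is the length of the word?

0) "00101111"  (len 8)
1) "0101111"  (len 7)
2) "101111"  (len 6)
3) "011111100"  (len 9)
4) "11111100"  (len 8)
5) "11111001100"  (len 11)
6) "11110011000101"  (len 14)
7) "11100110001011100"  (len 17)

17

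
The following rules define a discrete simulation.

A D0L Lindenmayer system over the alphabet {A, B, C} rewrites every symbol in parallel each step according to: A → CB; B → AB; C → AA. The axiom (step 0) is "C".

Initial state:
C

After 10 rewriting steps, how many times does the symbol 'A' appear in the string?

t=0: C
t=1: AA
t=2: CBCB
t=3: AAABAAAB
t=4: CBCBCBABCBCBCBAB
t=5: AAABAAABAAABCBABAAABAAABAAABCBAB
t=6: CBCBCBABCBCBCBABCBCBCBABAAABCBABCBCBCBABCBCBCBABCBCBCBABAAABCBAB
t=7: AAABAAABAAABCBABAAABAAABAAABCBABAAABAAABAAABCBABCBCBCBABAA…ABAAABCBABAAABAAABAAABCBABAAABAAABAAABCBABCBCBCBABAAABCBAB  (len 128)
t=8: CBCBCBABCBCBCBABCBCBCBABAAABCBABCBCBCBABCBCBCBABCBCBCBABAA…ABCBCBCBABCBCBCBABAAABCBABAAABAAABAAABCBABCBCBCBABAAABCBAB  (len 256)
t=9: AAABAAABAAABCBABAAABAAABAAABCBABAAABAAABAAABCBABCBCBCBABAA…ABCBCBCBABCBCBCBABAAABCBABAAABAAABAAABCBABCBCBCBABAAABCBAB  (len 512)
t=10: CBCBCBABCBCBCBABCBCBCBABAAABCBABCBCBCBABCBCBCBABCBCBCBABAA…ABCBCBCBABCBCBCBABAAABCBABAAABAAABAAABCBABCBCBCBABAAABCBAB  (len 1024)

330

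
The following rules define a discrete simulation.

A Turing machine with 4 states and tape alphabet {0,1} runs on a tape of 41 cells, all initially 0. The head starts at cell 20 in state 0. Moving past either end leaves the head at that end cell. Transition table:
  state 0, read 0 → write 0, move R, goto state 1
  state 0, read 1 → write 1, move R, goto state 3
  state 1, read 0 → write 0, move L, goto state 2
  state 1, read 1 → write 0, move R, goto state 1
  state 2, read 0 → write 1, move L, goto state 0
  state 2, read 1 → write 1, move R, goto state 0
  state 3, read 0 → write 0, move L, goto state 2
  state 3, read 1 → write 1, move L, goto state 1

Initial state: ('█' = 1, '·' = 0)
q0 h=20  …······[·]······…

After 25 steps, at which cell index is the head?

k=0  q0 h=20  …······[·]······…
k=1  q1 h=21  …······[·]······…
k=2  q2 h=20  …······[·]······…
k=3  q0 h=19  …······[·]█·····…
k=4  q1 h=20  …······[█]······…
k=5  q1 h=21  …······[·]······…
k=6  q2 h=20  …······[·]······…
k=7  q0 h=19  …······[·]█·····…
k=8  q1 h=20  …······[█]······…
k=9  q1 h=21  …······[·]······…
k=10  q2 h=20  …······[·]······…
k=11  q0 h=19  …······[·]█·····…
k=12  q1 h=20  …······[█]······…
k=13  q1 h=21  …······[·]······…
k=14  q2 h=20  …······[·]······…
k=15  q0 h=19  …······[·]█·····…
k=16  q1 h=20  …······[█]······…
k=17  q1 h=21  …······[·]······…
k=18  q2 h=20  …······[·]······…
k=19  q0 h=19  …······[·]█·····…
k=20  q1 h=20  …······[█]······…
k=21  q1 h=21  …······[·]······…
k=22  q2 h=20  …······[·]······…
k=23  q0 h=19  …······[·]█·····…
k=24  q1 h=20  …······[█]······…
k=25  q1 h=21  …······[·]······…

21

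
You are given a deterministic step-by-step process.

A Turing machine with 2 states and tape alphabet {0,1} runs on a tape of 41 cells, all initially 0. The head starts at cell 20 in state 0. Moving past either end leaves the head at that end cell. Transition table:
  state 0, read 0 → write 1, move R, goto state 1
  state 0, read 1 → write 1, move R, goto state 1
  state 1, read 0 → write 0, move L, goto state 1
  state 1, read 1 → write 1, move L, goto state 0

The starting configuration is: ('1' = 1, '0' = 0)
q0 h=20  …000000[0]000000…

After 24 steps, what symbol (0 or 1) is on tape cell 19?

step 0: q0 h=20  …000000[0]000000…
step 1: q1 h=21  …000001[0]000000…
step 2: q1 h=20  …000000[1]000000…
step 3: q0 h=19  …000000[0]100000…
step 4: q1 h=20  …000001[1]000000…
step 5: q0 h=19  …000000[1]100000…
step 6: q1 h=20  …000001[1]000000…
step 7: q0 h=19  …000000[1]100000…
step 8: q1 h=20  …000001[1]000000…
step 9: q0 h=19  …000000[1]100000…
step 10: q1 h=20  …000001[1]000000…
step 11: q0 h=19  …000000[1]100000…
step 12: q1 h=20  …000001[1]000000…
step 13: q0 h=19  …000000[1]100000…
step 14: q1 h=20  …000001[1]000000…
step 15: q0 h=19  …000000[1]100000…
step 16: q1 h=20  …000001[1]000000…
step 17: q0 h=19  …000000[1]100000…
step 18: q1 h=20  …000001[1]000000…
step 19: q0 h=19  …000000[1]100000…
step 20: q1 h=20  …000001[1]000000…
step 21: q0 h=19  …000000[1]100000…
step 22: q1 h=20  …000001[1]000000…
step 23: q0 h=19  …000000[1]100000…
step 24: q1 h=20  …000001[1]000000…

1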